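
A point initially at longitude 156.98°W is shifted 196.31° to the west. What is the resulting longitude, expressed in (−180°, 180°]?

Start at -156.98°; shift −196.31° → -353.29°.
-353.29° lies outside (−180°, 180°]; add 360° → +6.71°.

6.71°E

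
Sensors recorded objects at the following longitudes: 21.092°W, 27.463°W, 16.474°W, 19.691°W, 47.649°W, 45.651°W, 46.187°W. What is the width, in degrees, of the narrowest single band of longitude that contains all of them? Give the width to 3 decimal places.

Sort the longitudes: -47.649°, -46.187°, -45.651°, -27.463°, -21.092°, -19.691°, -16.474°.
Eastward gaps between consecutive values (wrapping around): 1.462°, 0.536°, 18.188°, 6.371°, 1.401°, 3.217°, 328.825°.
Largest gap = 328.825° ⇒ minimal covering band is its complement: 360° − 328.825° = 31.175°.
Band runs from -47.649° eastward to -16.474°.

31.175°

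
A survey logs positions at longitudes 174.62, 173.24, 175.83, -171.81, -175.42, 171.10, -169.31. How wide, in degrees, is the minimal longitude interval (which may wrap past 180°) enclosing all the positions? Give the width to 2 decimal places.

Sort the longitudes: -175.42°, -171.81°, -169.31°, +171.10°, +173.24°, +174.62°, +175.83°.
Eastward gaps between consecutive values (wrapping around): 3.61°, 2.50°, 340.41°, 2.14°, 1.38°, 1.21°, 8.75°.
Largest gap = 340.41° ⇒ minimal covering band is its complement: 360° − 340.41° = 19.59°.
Band runs from +171.10° eastward to -169.31°, crossing the antimeridian.

19.59°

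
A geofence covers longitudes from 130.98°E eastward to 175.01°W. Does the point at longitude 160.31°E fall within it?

Yes

Band width going east from +130.98° to -175.01°: ((-175.01 − 130.98) mod 360) = 54.01°.
Offset of +160.31° east of the west edge: ((160.31 − 130.98) mod 360) = 29.33°.
29.33° ≤ 54.01° ⇒ inside.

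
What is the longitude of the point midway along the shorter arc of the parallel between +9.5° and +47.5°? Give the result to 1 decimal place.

Signed shortest Δλ from +9.5° to +47.5° is +38.0°.
Midpoint longitude = +9.5° + (+38.0°)/2 = +9.5° + 19.0° = +28.5°.

+28.5°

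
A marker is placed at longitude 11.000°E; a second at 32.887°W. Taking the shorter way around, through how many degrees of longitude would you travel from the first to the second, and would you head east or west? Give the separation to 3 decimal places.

43.887° west

Raw difference: -32.887 − 11.000 = -43.887°.
Normalise into (−180°, 180°]: -43.887° stays -43.887°.
Negative ⇒ the second point lies to the west; separation 43.887°.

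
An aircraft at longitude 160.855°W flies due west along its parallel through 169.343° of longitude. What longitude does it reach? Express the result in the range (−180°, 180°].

29.802°E

Start at -160.855°; shift −169.343° → -330.198°.
-330.198° lies outside (−180°, 180°]; add 360° → +29.802°.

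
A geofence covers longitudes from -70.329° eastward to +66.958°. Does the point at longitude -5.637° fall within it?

Band width going east from -70.329° to +66.958°: ((66.958 − -70.329) mod 360) = 137.287°.
Offset of -5.637° east of the west edge: ((-5.637 − -70.329) mod 360) = 64.692°.
64.692° ≤ 137.287° ⇒ inside.

Yes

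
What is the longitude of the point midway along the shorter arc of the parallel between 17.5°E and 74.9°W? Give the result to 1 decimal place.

28.7°W

Signed shortest Δλ from +17.5° to -74.9° is -92.4°.
Midpoint longitude = +17.5° + (-92.4°)/2 = +17.5° − 46.2° = -28.7°.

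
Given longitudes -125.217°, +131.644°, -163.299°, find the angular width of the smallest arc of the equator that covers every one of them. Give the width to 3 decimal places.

Sort the longitudes: -163.299°, -125.217°, +131.644°.
Eastward gaps between consecutive values (wrapping around): 38.082°, 256.861°, 65.057°.
Largest gap = 256.861° ⇒ minimal covering band is its complement: 360° − 256.861° = 103.139°.
Band runs from +131.644° eastward to -125.217°, crossing the antimeridian.

103.139°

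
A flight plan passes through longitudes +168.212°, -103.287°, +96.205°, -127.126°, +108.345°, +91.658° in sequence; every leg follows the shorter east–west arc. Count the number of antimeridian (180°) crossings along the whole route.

4

Leg 1: +168.212° → -103.287°, shortest Δλ = 88.501° (east) — crosses 180°.
Leg 2: -103.287° → +96.205°, shortest Δλ = -160.508° (west) — crosses 180°.
Leg 3: +96.205° → -127.126°, shortest Δλ = 136.669° (east) — crosses 180°.
Leg 4: -127.126° → +108.345°, shortest Δλ = -124.529° (west) — crosses 180°.
Leg 5: +108.345° → +91.658°, shortest Δλ = -16.687° (west) — does not cross 180°.
Total crossings: 4.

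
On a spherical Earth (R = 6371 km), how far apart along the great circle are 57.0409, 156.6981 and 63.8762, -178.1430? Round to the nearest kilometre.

Δλ = -178.1430 − 156.6981 = -334.8411°; wrapped into (−180°, 180°]: 25.1589°.
Δφ = 63.8762 − 57.0409 = 6.8353°.
a = sin²(Δφ/2) + cos φ₁ · cos φ₂ · sin²(Δλ/2) = 0.014916.
c = 2·atan2(√a, √(1−a)) = 0.24488 rad → d = 6371·c ≈ 1560.11 km.

1560 km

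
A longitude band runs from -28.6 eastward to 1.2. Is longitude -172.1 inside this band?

Band width going east from -28.6° to +1.2°: ((1.2 − -28.6) mod 360) = 29.8°.
Offset of -172.1° east of the west edge: ((-172.1 − -28.6) mod 360) = 216.5°.
216.5° > 29.8° ⇒ outside.

No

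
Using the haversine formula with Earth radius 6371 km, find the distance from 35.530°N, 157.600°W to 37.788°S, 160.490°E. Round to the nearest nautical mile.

4981 nmi

Δλ = 160.490 − -157.600 = 318.090°; wrapped into (−180°, 180°]: -41.910°.
Δφ = -37.788 − 35.530 = -73.318°.
a = sin²(Δφ/2) + cos φ₁ · cos φ₂ · sin²(Δλ/2) = 0.438730.
c = 2·atan2(√a, √(1−a)) = 1.44795 rad → d = 6371·c ≈ 9224.87 km ≈ 4981.03 nmi.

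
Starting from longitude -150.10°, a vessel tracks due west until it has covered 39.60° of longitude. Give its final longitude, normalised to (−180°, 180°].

+170.30°

Start at -150.10°; shift −39.60° → -189.70°.
-189.70° lies outside (−180°, 180°]; add 360° → +170.30°.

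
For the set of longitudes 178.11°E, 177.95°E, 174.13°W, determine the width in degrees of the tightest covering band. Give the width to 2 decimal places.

7.92°

Sort the longitudes: -174.13°, +177.95°, +178.11°.
Eastward gaps between consecutive values (wrapping around): 352.08°, 0.16°, 7.76°.
Largest gap = 352.08° ⇒ minimal covering band is its complement: 360° − 352.08° = 7.92°.
Band runs from +177.95° eastward to -174.13°, crossing the antimeridian.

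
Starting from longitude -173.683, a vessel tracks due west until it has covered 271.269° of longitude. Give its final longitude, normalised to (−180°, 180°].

-84.952°

Start at -173.683°; shift −271.269° → -444.952°.
-444.952° lies outside (−180°, 180°]; add 360° → -84.952°.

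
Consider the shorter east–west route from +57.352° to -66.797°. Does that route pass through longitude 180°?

No

Signed shortest Δλ = ((-66.797 − 57.352 + 180) mod 360) − 180 = -124.149°.
Going west by 124.149° from +57.352° reaches -66.797° without touching 180°.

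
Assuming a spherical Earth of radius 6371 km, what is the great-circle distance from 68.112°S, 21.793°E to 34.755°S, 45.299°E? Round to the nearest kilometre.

3994 km

Δλ = 45.299 − 21.793 = 23.506°.
Δφ = -34.755 − -68.112 = 33.357°.
a = sin²(Δφ/2) + cos φ₁ · cos φ₂ · sin²(Δλ/2) = 0.095078.
c = 2·atan2(√a, √(1−a)) = 0.62691 rad → d = 6371·c ≈ 3994.04 km.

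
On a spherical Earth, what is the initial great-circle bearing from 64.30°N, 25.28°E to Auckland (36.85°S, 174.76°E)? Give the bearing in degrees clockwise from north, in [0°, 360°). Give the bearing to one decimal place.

48.4°

Δλ = 174.76 − 25.28 = 149.48°.
θ = atan2( sin Δλ · cos φ₂ , cos φ₁ · sin φ₂ − sin φ₁ · cos φ₂ · cos Δλ )
  = atan2(0.40638, 0.36107) = 48.378° → normalised to [0°, 360°): 48.378°.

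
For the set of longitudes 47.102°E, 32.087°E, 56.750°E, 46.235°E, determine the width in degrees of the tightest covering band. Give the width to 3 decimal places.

24.663°

Sort the longitudes: +32.087°, +46.235°, +47.102°, +56.750°.
Eastward gaps between consecutive values (wrapping around): 14.148°, 0.867°, 9.648°, 335.337°.
Largest gap = 335.337° ⇒ minimal covering band is its complement: 360° − 335.337° = 24.663°.
Band runs from +32.087° eastward to +56.750°.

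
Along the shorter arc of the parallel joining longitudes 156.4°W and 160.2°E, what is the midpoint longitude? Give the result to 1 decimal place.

178.1°W

Signed shortest Δλ from -156.4° to +160.2° is -43.4°.
Midpoint longitude = -156.4° + (-43.4°)/2 = -156.4° − 21.7° = -178.1°.
(The naïve average (-156.4 + +160.2)/2 = 1.9° is on the wrong side of the globe.)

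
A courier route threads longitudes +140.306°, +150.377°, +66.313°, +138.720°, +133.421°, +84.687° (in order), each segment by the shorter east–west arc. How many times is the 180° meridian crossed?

0

Leg 1: +140.306° → +150.377°, shortest Δλ = 10.071° (east) — does not cross 180°.
Leg 2: +150.377° → +66.313°, shortest Δλ = -84.064° (west) — does not cross 180°.
Leg 3: +66.313° → +138.720°, shortest Δλ = 72.407° (east) — does not cross 180°.
Leg 4: +138.720° → +133.421°, shortest Δλ = -5.299° (west) — does not cross 180°.
Leg 5: +133.421° → +84.687°, shortest Δλ = -48.734° (west) — does not cross 180°.
Total crossings: 0.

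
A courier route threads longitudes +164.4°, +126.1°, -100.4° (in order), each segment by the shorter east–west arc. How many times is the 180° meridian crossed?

Leg 1: +164.4° → +126.1°, shortest Δλ = -38.3° (west) — does not cross 180°.
Leg 2: +126.1° → -100.4°, shortest Δλ = 133.5° (east) — crosses 180°.
Total crossings: 1.

1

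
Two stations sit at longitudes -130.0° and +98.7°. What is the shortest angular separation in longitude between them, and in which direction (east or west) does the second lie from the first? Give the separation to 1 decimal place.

Raw difference: 98.7 − -130.0 = 228.7°.
Normalise into (−180°, 180°]: 228.7° − 360° = -131.3°.
Negative ⇒ the second point lies to the west; separation 131.3°.

131.3° west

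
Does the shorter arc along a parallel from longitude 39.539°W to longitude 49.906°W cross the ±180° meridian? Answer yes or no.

No

Signed shortest Δλ = ((-49.906 − -39.539 + 180) mod 360) − 180 = -10.367°.
Going west by 10.367° from -39.539° reaches -49.906° without touching 180°.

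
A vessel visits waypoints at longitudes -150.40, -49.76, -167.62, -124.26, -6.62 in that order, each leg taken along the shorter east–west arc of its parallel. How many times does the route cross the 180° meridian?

Leg 1: -150.40° → -49.76°, shortest Δλ = 100.64° (east) — does not cross 180°.
Leg 2: -49.76° → -167.62°, shortest Δλ = -117.86° (west) — does not cross 180°.
Leg 3: -167.62° → -124.26°, shortest Δλ = 43.36° (east) — does not cross 180°.
Leg 4: -124.26° → -6.62°, shortest Δλ = 117.64° (east) — does not cross 180°.
Total crossings: 0.

0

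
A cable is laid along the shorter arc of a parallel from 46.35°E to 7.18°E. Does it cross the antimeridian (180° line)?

Signed shortest Δλ = ((7.18 − 46.35 + 180) mod 360) − 180 = -39.17°.
Going west by 39.17° from +46.35° reaches +7.18° without touching 180°.

No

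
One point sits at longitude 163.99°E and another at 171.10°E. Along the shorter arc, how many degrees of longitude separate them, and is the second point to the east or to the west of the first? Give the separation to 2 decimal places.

Raw difference: 171.10 − 163.99 = 7.11°.
Normalise into (−180°, 180°]: 7.11° stays 7.11°.
Positive ⇒ the second point lies to the east; separation 7.11°.

7.11° east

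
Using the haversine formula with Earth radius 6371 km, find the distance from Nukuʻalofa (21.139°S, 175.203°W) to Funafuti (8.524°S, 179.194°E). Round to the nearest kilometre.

1526 km

Δλ = 179.194 − -175.203 = 354.397°; wrapped into (−180°, 180°]: -5.603°.
Δφ = -8.524 − -21.139 = 12.615°.
a = sin²(Δφ/2) + cos φ₁ · cos φ₂ · sin²(Δλ/2) = 0.014274.
c = 2·atan2(√a, √(1−a)) = 0.23952 rad → d = 6371·c ≈ 1525.96 km.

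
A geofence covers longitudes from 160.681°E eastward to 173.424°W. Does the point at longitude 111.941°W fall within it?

No

Band width going east from +160.681° to -173.424°: ((-173.424 − 160.681) mod 360) = 25.895°.
Offset of -111.941° east of the west edge: ((-111.941 − 160.681) mod 360) = 87.378°.
87.378° > 25.895° ⇒ outside.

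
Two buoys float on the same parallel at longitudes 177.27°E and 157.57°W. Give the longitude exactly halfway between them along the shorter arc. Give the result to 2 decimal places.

Signed shortest Δλ from +177.27° to -157.57° is +25.16°.
Midpoint longitude = +177.27° + (+25.16°)/2 = +177.27° + 12.58° = +189.85°.
Normalise into (−180°, 180°]: -170.15°.
(The naïve average (+177.27 + -157.57)/2 = 9.85° is on the wrong side of the globe.)

170.15°W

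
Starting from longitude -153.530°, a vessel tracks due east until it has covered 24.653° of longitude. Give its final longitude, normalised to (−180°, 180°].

Start at -153.530°; shift +24.653° → -128.877°.
-128.877° already lies in (−180°, 180°].

-128.877°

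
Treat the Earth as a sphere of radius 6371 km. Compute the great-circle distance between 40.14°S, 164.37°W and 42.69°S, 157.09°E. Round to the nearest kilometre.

Δλ = 157.09 − -164.37 = 321.46°; wrapped into (−180°, 180°]: -38.54°.
Δφ = -42.69 − -40.14 = -2.55°.
a = sin²(Δφ/2) + cos φ₁ · cos φ₂ · sin²(Δλ/2) = 0.061695.
c = 2·atan2(√a, √(1−a)) = 0.50202 rad → d = 6371·c ≈ 3198.39 km.

3198 km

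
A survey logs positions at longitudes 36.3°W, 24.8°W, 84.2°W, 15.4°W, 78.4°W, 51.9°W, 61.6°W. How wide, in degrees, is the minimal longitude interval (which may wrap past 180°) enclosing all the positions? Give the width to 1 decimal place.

Sort the longitudes: -84.2°, -78.4°, -61.6°, -51.9°, -36.3°, -24.8°, -15.4°.
Eastward gaps between consecutive values (wrapping around): 5.8°, 16.8°, 9.7°, 15.6°, 11.5°, 9.4°, 291.2°.
Largest gap = 291.2° ⇒ minimal covering band is its complement: 360° − 291.2° = 68.8°.
Band runs from -84.2° eastward to -15.4°.

68.8°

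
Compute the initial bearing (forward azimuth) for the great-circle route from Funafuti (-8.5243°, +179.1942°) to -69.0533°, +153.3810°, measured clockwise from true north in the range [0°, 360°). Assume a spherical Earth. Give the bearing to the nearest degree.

Δλ = 153.3810 − 179.1942 = -25.8132°.
θ = atan2( sin Δλ · cos φ₂ , cos φ₁ · sin φ₂ − sin φ₁ · cos φ₂ · cos Δλ )
  = atan2(-0.15567, -0.87589) = -169.922° → normalised to [0°, 360°): 190.078°.

190°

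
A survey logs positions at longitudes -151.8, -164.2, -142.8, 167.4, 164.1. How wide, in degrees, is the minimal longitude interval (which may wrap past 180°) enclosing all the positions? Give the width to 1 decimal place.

53.1°

Sort the longitudes: -164.2°, -151.8°, -142.8°, +164.1°, +167.4°.
Eastward gaps between consecutive values (wrapping around): 12.4°, 9.0°, 306.9°, 3.3°, 28.4°.
Largest gap = 306.9° ⇒ minimal covering band is its complement: 360° − 306.9° = 53.1°.
Band runs from +164.1° eastward to -142.8°, crossing the antimeridian.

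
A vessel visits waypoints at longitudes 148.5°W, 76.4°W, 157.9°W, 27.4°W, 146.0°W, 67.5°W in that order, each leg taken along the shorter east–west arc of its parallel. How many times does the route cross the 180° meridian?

0

Leg 1: -148.5° → -76.4°, shortest Δλ = 72.1° (east) — does not cross 180°.
Leg 2: -76.4° → -157.9°, shortest Δλ = -81.5° (west) — does not cross 180°.
Leg 3: -157.9° → -27.4°, shortest Δλ = 130.5° (east) — does not cross 180°.
Leg 4: -27.4° → -146.0°, shortest Δλ = -118.6° (west) — does not cross 180°.
Leg 5: -146.0° → -67.5°, shortest Δλ = 78.5° (east) — does not cross 180°.
Total crossings: 0.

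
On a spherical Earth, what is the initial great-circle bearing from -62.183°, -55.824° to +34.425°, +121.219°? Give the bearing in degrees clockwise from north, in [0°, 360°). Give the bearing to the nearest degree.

175°

Δλ = 121.219 − -55.824 = 177.043°.
θ = atan2( sin Δλ · cos φ₂ , cos φ₁ · sin φ₂ − sin φ₁ · cos φ₂ · cos Δλ )
  = atan2(0.04255, -0.46477) = 174.769° → normalised to [0°, 360°): 174.769°.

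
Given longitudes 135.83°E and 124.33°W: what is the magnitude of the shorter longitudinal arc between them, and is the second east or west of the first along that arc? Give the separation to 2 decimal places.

Raw difference: -124.33 − 135.83 = -260.16°.
Normalise into (−180°, 180°]: -260.16° + 360° = 99.84°.
Positive ⇒ the second point lies to the east; separation 99.84°.

99.84° east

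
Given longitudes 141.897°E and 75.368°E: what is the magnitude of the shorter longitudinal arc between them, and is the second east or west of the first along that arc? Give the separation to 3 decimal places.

66.529° west

Raw difference: 75.368 − 141.897 = -66.529°.
Normalise into (−180°, 180°]: -66.529° stays -66.529°.
Negative ⇒ the second point lies to the west; separation 66.529°.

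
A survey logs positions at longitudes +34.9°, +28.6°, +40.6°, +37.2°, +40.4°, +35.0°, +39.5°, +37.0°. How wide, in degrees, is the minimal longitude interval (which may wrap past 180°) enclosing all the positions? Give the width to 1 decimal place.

Sort the longitudes: +28.6°, +34.9°, +35.0°, +37.0°, +37.2°, +39.5°, +40.4°, +40.6°.
Eastward gaps between consecutive values (wrapping around): 6.3°, 0.1°, 2.0°, 0.2°, 2.3°, 0.9°, 0.2°, 348.0°.
Largest gap = 348.0° ⇒ minimal covering band is its complement: 360° − 348.0° = 12.0°.
Band runs from +28.6° eastward to +40.6°.

12.0°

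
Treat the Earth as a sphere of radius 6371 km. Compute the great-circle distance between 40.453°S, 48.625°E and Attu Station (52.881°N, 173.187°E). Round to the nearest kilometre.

15686 km

Δλ = 173.187 − 48.625 = 124.562°.
Δφ = 52.881 − -40.453 = 93.334°.
a = sin²(Δφ/2) + cos φ₁ · cos φ₂ · sin²(Δλ/2) = 0.888934.
c = 2·atan2(√a, √(1−a)) = 2.46206 rad → d = 6371·c ≈ 15685.80 km.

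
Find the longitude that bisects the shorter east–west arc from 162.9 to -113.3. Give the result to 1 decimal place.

-155.2°

Signed shortest Δλ from +162.9° to -113.3° is +83.8°.
Midpoint longitude = +162.9° + (+83.8°)/2 = +162.9° + 41.9° = +204.8°.
Normalise into (−180°, 180°]: -155.2°.
(The naïve average (+162.9 + -113.3)/2 = 24.8° is on the wrong side of the globe.)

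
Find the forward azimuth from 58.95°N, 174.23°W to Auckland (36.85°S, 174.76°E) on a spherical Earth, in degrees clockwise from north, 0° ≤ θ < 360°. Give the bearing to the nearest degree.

189°

Δλ = 174.76 − -174.23 = 348.99°; wrapped into (−180°, 180°]: -11.01°.
θ = atan2( sin Δλ · cos φ₂ , cos φ₁ · sin φ₂ − sin φ₁ · cos φ₂ · cos Δλ )
  = atan2(-0.15282, -0.98226) = -171.157° → normalised to [0°, 360°): 188.843°.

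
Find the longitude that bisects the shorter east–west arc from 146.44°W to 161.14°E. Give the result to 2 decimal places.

Signed shortest Δλ from -146.44° to +161.14° is -52.42°.
Midpoint longitude = -146.44° + (-52.42°)/2 = -146.44° − 26.21° = -172.65°.
(The naïve average (-146.44 + +161.14)/2 = 7.35° is on the wrong side of the globe.)

172.65°W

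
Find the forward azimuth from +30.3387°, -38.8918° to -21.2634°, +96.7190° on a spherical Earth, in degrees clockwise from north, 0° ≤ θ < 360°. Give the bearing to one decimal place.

87.9°

Δλ = 96.7190 − -38.8918 = 135.6108°.
θ = atan2( sin Δλ · cos φ₂ , cos φ₁ · sin φ₂ − sin φ₁ · cos φ₂ · cos Δλ )
  = atan2(0.65191, 0.02339) = 87.945° → normalised to [0°, 360°): 87.945°.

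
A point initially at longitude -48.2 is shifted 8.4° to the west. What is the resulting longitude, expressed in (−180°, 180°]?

-56.6°

Start at -48.2°; shift −8.4° → -56.6°.
-56.6° already lies in (−180°, 180°].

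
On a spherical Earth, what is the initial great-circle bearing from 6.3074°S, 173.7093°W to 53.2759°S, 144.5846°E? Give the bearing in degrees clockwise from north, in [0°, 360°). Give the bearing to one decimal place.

208.0°

Δλ = 144.5846 − -173.7093 = 318.2939°; wrapped into (−180°, 180°]: -41.7061°.
θ = atan2( sin Δλ · cos φ₂ , cos φ₁ · sin φ₂ − sin φ₁ · cos φ₂ · cos Δλ )
  = atan2(-0.39783, -0.74763) = -151.982° → normalised to [0°, 360°): 208.018°.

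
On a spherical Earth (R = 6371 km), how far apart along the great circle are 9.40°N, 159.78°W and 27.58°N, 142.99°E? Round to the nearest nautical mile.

Δλ = 142.99 − -159.78 = 302.77°; wrapped into (−180°, 180°]: -57.23°.
Δφ = 27.58 − 9.40 = 18.18°.
a = sin²(Δφ/2) + cos φ₁ · cos φ₂ · sin²(Δλ/2) = 0.225532.
c = 2·atan2(√a, √(1−a)) = 0.98970 rad → d = 6371·c ≈ 6305.41 km ≈ 3404.65 nmi.

3405 nmi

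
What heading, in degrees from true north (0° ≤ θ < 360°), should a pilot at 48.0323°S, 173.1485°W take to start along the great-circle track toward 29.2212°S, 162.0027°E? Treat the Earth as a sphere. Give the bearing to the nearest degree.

306°

Δλ = 162.0027 − -173.1485 = 335.1512°; wrapped into (−180°, 180°]: -24.8488°.
θ = atan2( sin Δλ · cos φ₂ , cos φ₁ · sin φ₂ − sin φ₁ · cos φ₂ · cos Δλ )
  = atan2(-0.36675, 0.26237) = -54.420° → normalised to [0°, 360°): 305.580°.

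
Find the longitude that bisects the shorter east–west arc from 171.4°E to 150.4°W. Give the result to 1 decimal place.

Signed shortest Δλ from +171.4° to -150.4° is +38.2°.
Midpoint longitude = +171.4° + (+38.2°)/2 = +171.4° + 19.1° = +190.5°.
Normalise into (−180°, 180°]: -169.5°.
(The naïve average (+171.4 + -150.4)/2 = 10.5° is on the wrong side of the globe.)

169.5°W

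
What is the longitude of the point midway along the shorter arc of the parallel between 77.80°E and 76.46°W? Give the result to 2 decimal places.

Signed shortest Δλ from +77.80° to -76.46° is -154.26°.
Midpoint longitude = +77.80° + (-154.26°)/2 = +77.80° − 77.13° = +0.67°.

0.67°E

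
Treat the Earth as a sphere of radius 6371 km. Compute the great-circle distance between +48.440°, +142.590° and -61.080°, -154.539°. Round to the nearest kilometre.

Δλ = -154.539 − 142.590 = -297.129°; wrapped into (−180°, 180°]: 62.871°.
Δφ = -61.080 − 48.440 = -109.520°.
a = sin²(Δφ/2) + cos φ₁ · cos φ₂ · sin²(Δλ/2) = 0.754330.
c = 2·atan2(√a, √(1−a)) = 2.10442 rad → d = 6371·c ≈ 13407.29 km.

13407 km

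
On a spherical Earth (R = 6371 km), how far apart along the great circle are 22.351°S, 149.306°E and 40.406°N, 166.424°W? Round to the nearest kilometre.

Δλ = -166.424 − 149.306 = -315.730°; wrapped into (−180°, 180°]: 44.270°.
Δφ = 40.406 − -22.351 = 62.757°.
a = sin²(Δφ/2) + cos φ₁ · cos φ₂ · sin²(Δλ/2) = 0.371102.
c = 2·atan2(√a, √(1−a)) = 1.31006 rad → d = 6371·c ≈ 8346.37 km.

8346 km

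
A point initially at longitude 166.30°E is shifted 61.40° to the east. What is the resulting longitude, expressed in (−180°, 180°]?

Start at +166.30°; shift +61.40° → +227.70°.
+227.70° lies outside (−180°, 180°]; subtract 360° → -132.30°.

132.30°W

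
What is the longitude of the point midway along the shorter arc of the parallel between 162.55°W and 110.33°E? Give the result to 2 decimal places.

153.89°E

Signed shortest Δλ from -162.55° to +110.33° is -87.12°.
Midpoint longitude = -162.55° + (-87.12°)/2 = -162.55° − 43.56° = -206.11°.
Normalise into (−180°, 180°]: +153.89°.
(The naïve average (-162.55 + +110.33)/2 = -26.11° is on the wrong side of the globe.)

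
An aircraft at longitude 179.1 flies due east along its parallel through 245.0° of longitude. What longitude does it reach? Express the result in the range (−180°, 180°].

Start at +179.1°; shift +245.0° → +424.1°.
+424.1° lies outside (−180°, 180°]; subtract 360° → +64.1°.

+64.1°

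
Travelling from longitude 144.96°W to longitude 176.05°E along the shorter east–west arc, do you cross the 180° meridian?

Naïve |176.05 − -144.96| = 321.01° > 180°, so the shorter arc goes the other way round — across 180°.
Signed shortest Δλ = ((176.05 − -144.96 + 180) mod 360) − 180 = -38.99°.
Going west by 38.99° from -144.96° passes through 180° before reaching +176.05°.

Yes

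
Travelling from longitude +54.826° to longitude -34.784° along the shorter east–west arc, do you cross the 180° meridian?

Signed shortest Δλ = ((-34.784 − 54.826 + 180) mod 360) − 180 = -89.61°.
Going west by 89.61° from +54.826° reaches -34.784° without touching 180°.

No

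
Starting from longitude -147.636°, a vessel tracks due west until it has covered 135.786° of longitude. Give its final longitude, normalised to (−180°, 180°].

+76.578°

Start at -147.636°; shift −135.786° → -283.422°.
-283.422° lies outside (−180°, 180°]; add 360° → +76.578°.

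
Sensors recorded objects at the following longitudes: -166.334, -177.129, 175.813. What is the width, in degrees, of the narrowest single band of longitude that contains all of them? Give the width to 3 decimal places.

17.853°

Sort the longitudes: -177.129°, -166.334°, +175.813°.
Eastward gaps between consecutive values (wrapping around): 10.795°, 342.147°, 7.058°.
Largest gap = 342.147° ⇒ minimal covering band is its complement: 360° − 342.147° = 17.853°.
Band runs from +175.813° eastward to -166.334°, crossing the antimeridian.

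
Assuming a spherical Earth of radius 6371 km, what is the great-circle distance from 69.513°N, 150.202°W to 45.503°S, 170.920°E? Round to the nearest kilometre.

13177 km

Δλ = 170.920 − -150.202 = 321.122°; wrapped into (−180°, 180°]: -38.878°.
Δφ = -45.503 − 69.513 = -115.016°.
a = sin²(Δφ/2) + cos φ₁ · cos φ₂ · sin²(Δλ/2) = 0.738605.
c = 2·atan2(√a, √(1−a)) = 2.06827 rad → d = 6371·c ≈ 13176.97 km.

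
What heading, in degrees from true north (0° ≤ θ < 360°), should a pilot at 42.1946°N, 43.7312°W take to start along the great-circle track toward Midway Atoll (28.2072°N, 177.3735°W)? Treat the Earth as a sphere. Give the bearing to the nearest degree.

320°

Δλ = -177.3735 − -43.7312 = -133.6423°.
θ = atan2( sin Δλ · cos φ₂ , cos φ₁ · sin φ₂ − sin φ₁ · cos φ₂ · cos Δλ )
  = atan2(-0.63772, 0.75867) = -40.050° → normalised to [0°, 360°): 319.950°.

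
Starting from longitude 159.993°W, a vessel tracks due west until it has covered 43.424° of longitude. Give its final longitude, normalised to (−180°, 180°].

Start at -159.993°; shift −43.424° → -203.417°.
-203.417° lies outside (−180°, 180°]; add 360° → +156.583°.

156.583°E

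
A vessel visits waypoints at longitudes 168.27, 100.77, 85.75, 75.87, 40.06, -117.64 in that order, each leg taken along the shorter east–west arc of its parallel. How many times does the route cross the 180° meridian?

0

Leg 1: +168.27° → +100.77°, shortest Δλ = -67.5° (west) — does not cross 180°.
Leg 2: +100.77° → +85.75°, shortest Δλ = -15.02° (west) — does not cross 180°.
Leg 3: +85.75° → +75.87°, shortest Δλ = -9.88° (west) — does not cross 180°.
Leg 4: +75.87° → +40.06°, shortest Δλ = -35.81° (west) — does not cross 180°.
Leg 5: +40.06° → -117.64°, shortest Δλ = -157.7° (west) — does not cross 180°.
Total crossings: 0.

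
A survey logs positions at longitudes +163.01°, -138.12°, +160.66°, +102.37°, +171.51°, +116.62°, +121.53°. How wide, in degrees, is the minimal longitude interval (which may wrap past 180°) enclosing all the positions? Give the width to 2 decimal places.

119.51°

Sort the longitudes: -138.12°, +102.37°, +116.62°, +121.53°, +160.66°, +163.01°, +171.51°.
Eastward gaps between consecutive values (wrapping around): 240.49°, 14.25°, 4.91°, 39.13°, 2.35°, 8.50°, 50.37°.
Largest gap = 240.49° ⇒ minimal covering band is its complement: 360° − 240.49° = 119.51°.
Band runs from +102.37° eastward to -138.12°, crossing the antimeridian.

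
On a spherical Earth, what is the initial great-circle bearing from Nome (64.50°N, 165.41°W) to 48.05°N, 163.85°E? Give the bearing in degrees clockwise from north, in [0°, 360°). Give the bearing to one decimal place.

239.9°

Δλ = 163.85 − -165.41 = 329.26°; wrapped into (−180°, 180°]: -30.74°.
θ = atan2( sin Δλ · cos φ₂ , cos φ₁ · sin φ₂ − sin φ₁ · cos φ₂ · cos Δλ )
  = atan2(-0.34169, -0.19840) = -120.142° → normalised to [0°, 360°): 239.858°.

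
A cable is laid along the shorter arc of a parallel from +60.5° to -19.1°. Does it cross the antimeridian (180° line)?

Signed shortest Δλ = ((-19.1 − 60.5 + 180) mod 360) − 180 = -79.6°.
Going west by 79.6° from +60.5° reaches -19.1° without touching 180°.

No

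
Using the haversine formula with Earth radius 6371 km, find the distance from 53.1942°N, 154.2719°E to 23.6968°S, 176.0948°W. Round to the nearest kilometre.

Δλ = -176.0948 − 154.2719 = -330.3667°; wrapped into (−180°, 180°]: 29.6333°.
Δφ = -23.6968 − 53.1942 = -76.8910°.
a = sin²(Δφ/2) + cos φ₁ · cos φ₂ · sin²(Δλ/2) = 0.422474.
c = 2·atan2(√a, √(1−a)) = 1.41512 rad → d = 6371·c ≈ 9015.70 km.

9016 km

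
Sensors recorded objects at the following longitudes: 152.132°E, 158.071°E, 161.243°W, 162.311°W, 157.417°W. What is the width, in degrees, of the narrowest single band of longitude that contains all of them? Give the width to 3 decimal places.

Sort the longitudes: -162.311°, -161.243°, -157.417°, +152.132°, +158.071°.
Eastward gaps between consecutive values (wrapping around): 1.068°, 3.826°, 309.549°, 5.939°, 39.618°.
Largest gap = 309.549° ⇒ minimal covering band is its complement: 360° − 309.549° = 50.451°.
Band runs from +152.132° eastward to -157.417°, crossing the antimeridian.

50.451°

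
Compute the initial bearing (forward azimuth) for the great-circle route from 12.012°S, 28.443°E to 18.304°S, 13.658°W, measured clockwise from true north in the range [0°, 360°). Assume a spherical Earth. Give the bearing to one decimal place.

Δλ = -13.658 − 28.443 = -42.101°.
θ = atan2( sin Δλ · cos φ₂ , cos φ₁ · sin φ₂ − sin φ₁ · cos φ₂ · cos Δλ )
  = atan2(-0.63652, -0.16058) = -104.159° → normalised to [0°, 360°): 255.841°.

255.8°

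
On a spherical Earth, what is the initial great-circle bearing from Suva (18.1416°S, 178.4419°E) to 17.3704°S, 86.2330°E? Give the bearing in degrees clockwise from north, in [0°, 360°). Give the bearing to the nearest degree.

253°

Δλ = 86.2330 − 178.4419 = -92.2089°.
θ = atan2( sin Δλ · cos φ₂ , cos φ₁ · sin φ₂ − sin φ₁ · cos φ₂ · cos Δλ )
  = atan2(-0.95369, -0.29516) = -107.197° → normalised to [0°, 360°): 252.803°.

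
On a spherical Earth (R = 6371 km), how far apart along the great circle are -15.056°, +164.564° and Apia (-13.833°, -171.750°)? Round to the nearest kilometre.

2553 km

Δλ = -171.750 − 164.564 = -336.314°; wrapped into (−180°, 180°]: 23.686°.
Δφ = -13.833 − -15.056 = 1.223°.
a = sin²(Δφ/2) + cos φ₁ · cos φ₂ · sin²(Δλ/2) = 0.039608.
c = 2·atan2(√a, √(1−a)) = 0.40071 rad → d = 6371·c ≈ 2552.93 km.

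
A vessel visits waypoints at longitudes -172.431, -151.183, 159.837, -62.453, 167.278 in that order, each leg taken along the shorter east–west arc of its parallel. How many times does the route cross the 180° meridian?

3

Leg 1: -172.431° → -151.183°, shortest Δλ = 21.248° (east) — does not cross 180°.
Leg 2: -151.183° → +159.837°, shortest Δλ = -48.98° (west) — crosses 180°.
Leg 3: +159.837° → -62.453°, shortest Δλ = 137.71° (east) — crosses 180°.
Leg 4: -62.453° → +167.278°, shortest Δλ = -130.269° (west) — crosses 180°.
Total crossings: 3.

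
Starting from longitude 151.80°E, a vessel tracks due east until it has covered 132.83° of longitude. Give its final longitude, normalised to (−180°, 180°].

Start at +151.80°; shift +132.83° → +284.63°.
+284.63° lies outside (−180°, 180°]; subtract 360° → -75.37°.

75.37°W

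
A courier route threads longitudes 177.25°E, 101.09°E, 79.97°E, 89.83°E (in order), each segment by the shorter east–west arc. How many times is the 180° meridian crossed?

Leg 1: +177.25° → +101.09°, shortest Δλ = -76.16° (west) — does not cross 180°.
Leg 2: +101.09° → +79.97°, shortest Δλ = -21.12° (west) — does not cross 180°.
Leg 3: +79.97° → +89.83°, shortest Δλ = 9.86° (east) — does not cross 180°.
Total crossings: 0.

0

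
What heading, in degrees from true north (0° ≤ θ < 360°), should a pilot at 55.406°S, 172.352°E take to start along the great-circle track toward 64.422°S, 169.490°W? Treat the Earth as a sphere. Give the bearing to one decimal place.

142.4°

Δλ = -169.490 − 172.352 = -341.842°; wrapped into (−180°, 180°]: 18.158°.
θ = atan2( sin Δλ · cos φ₂ , cos φ₁ · sin φ₂ − sin φ₁ · cos φ₂ · cos Δλ )
  = atan2(0.13455, -0.17441) = 142.352° → normalised to [0°, 360°): 142.352°.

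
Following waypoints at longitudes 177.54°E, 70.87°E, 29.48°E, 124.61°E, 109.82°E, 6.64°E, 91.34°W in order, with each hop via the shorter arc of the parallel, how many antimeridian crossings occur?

0

Leg 1: +177.54° → +70.87°, shortest Δλ = -106.67° (west) — does not cross 180°.
Leg 2: +70.87° → +29.48°, shortest Δλ = -41.39° (west) — does not cross 180°.
Leg 3: +29.48° → +124.61°, shortest Δλ = 95.13° (east) — does not cross 180°.
Leg 4: +124.61° → +109.82°, shortest Δλ = -14.79° (west) — does not cross 180°.
Leg 5: +109.82° → +6.64°, shortest Δλ = -103.18° (west) — does not cross 180°.
Leg 6: +6.64° → -91.34°, shortest Δλ = -97.98° (west) — does not cross 180°.
Total crossings: 0.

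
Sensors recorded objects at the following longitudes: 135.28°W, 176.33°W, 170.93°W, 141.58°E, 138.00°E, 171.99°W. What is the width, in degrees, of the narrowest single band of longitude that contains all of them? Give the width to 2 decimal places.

86.72°

Sort the longitudes: -176.33°, -171.99°, -170.93°, -135.28°, +138.00°, +141.58°.
Eastward gaps between consecutive values (wrapping around): 4.34°, 1.06°, 35.65°, 273.28°, 3.58°, 42.09°.
Largest gap = 273.28° ⇒ minimal covering band is its complement: 360° − 273.28° = 86.72°.
Band runs from +138.00° eastward to -135.28°, crossing the antimeridian.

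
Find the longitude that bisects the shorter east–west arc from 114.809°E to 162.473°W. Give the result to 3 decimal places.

156.168°E

Signed shortest Δλ from +114.809° to -162.473° is +82.718°.
Midpoint longitude = +114.809° + (+82.718°)/2 = +114.809° + 41.359° = +156.168°.
(The naïve average (+114.809 + -162.473)/2 = -23.832° is on the wrong side of the globe.)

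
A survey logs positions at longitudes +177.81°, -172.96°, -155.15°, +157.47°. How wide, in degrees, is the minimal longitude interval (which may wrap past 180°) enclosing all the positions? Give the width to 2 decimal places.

47.38°

Sort the longitudes: -172.96°, -155.15°, +157.47°, +177.81°.
Eastward gaps between consecutive values (wrapping around): 17.81°, 312.62°, 20.34°, 9.23°.
Largest gap = 312.62° ⇒ minimal covering band is its complement: 360° − 312.62° = 47.38°.
Band runs from +157.47° eastward to -155.15°, crossing the antimeridian.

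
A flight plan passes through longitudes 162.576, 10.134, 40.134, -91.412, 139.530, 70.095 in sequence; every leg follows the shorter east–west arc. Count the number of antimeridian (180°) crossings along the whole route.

Leg 1: +162.576° → +10.134°, shortest Δλ = -152.442° (west) — does not cross 180°.
Leg 2: +10.134° → +40.134°, shortest Δλ = 30.0° (east) — does not cross 180°.
Leg 3: +40.134° → -91.412°, shortest Δλ = -131.546° (west) — does not cross 180°.
Leg 4: -91.412° → +139.530°, shortest Δλ = -129.058° (west) — crosses 180°.
Leg 5: +139.530° → +70.095°, shortest Δλ = -69.435° (west) — does not cross 180°.
Total crossings: 1.

1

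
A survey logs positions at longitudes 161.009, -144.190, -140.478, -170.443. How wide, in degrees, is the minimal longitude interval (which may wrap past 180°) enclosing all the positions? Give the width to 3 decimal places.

58.513°

Sort the longitudes: -170.443°, -144.190°, -140.478°, +161.009°.
Eastward gaps between consecutive values (wrapping around): 26.253°, 3.712°, 301.487°, 28.548°.
Largest gap = 301.487° ⇒ minimal covering band is its complement: 360° − 301.487° = 58.513°.
Band runs from +161.009° eastward to -140.478°, crossing the antimeridian.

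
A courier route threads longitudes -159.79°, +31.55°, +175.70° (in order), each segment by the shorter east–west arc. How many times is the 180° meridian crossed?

1

Leg 1: -159.79° → +31.55°, shortest Δλ = -168.66° (west) — crosses 180°.
Leg 2: +31.55° → +175.70°, shortest Δλ = 144.15° (east) — does not cross 180°.
Total crossings: 1.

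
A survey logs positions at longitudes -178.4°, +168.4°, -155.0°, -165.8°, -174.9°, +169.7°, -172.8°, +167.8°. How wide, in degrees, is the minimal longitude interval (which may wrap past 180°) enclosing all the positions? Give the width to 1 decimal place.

37.2°

Sort the longitudes: -178.4°, -174.9°, -172.8°, -165.8°, -155.0°, +167.8°, +168.4°, +169.7°.
Eastward gaps between consecutive values (wrapping around): 3.5°, 2.1°, 7.0°, 10.8°, 322.8°, 0.6°, 1.3°, 11.9°.
Largest gap = 322.8° ⇒ minimal covering band is its complement: 360° − 322.8° = 37.2°.
Band runs from +167.8° eastward to -155.0°, crossing the antimeridian.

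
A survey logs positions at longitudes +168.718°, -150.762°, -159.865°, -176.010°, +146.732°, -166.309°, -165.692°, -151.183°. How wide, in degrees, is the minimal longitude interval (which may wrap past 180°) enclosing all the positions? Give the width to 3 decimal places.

62.506°

Sort the longitudes: -176.010°, -166.309°, -165.692°, -159.865°, -151.183°, -150.762°, +146.732°, +168.718°.
Eastward gaps between consecutive values (wrapping around): 9.701°, 0.617°, 5.827°, 8.682°, 0.421°, 297.494°, 21.986°, 15.272°.
Largest gap = 297.494° ⇒ minimal covering band is its complement: 360° − 297.494° = 62.506°.
Band runs from +146.732° eastward to -150.762°, crossing the antimeridian.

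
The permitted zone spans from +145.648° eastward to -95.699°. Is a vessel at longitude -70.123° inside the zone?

No

Band width going east from +145.648° to -95.699°: ((-95.699 − 145.648) mod 360) = 118.653°.
Offset of -70.123° east of the west edge: ((-70.123 − 145.648) mod 360) = 144.229°.
144.229° > 118.653° ⇒ outside.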